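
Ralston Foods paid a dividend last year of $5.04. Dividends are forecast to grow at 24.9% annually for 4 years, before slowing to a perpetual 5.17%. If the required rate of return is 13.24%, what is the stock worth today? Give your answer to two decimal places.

$123.12

Two-stage DDM. Project D₁…D_4 at 0.249, terminal growth 0.0517, discount at r = 0.1324.
D_1 = 6.2950
D_2 = 7.8624
D_3 = 9.8201
D_4 = 12.2654
Terminal value at t=4: TV = D_5/(r−g) = 12.8995/(0.1324−0.0517) = 159.8448
P₀ = 6.2950/(1+0.1324)^1 + 7.8624/(1+0.1324)^2 + 9.8201/(1+0.1324)^3 + 12.2654/(1+0.1324)^4 + 159.8448/(1+0.1324)^4 = 123.1193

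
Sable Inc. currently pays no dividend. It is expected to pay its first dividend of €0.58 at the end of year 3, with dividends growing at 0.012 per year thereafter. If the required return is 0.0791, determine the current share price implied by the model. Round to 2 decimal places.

Deferred-dividend DDM. At t=2 the remaining stream is a growing perpetuity with first payment D_3 = 0.58.
V_2 = D_3/(r−g) = 0.58/(0.0791−0.012) = 8.6438
P₀ = V_2/(1+r)^2 = 8.6438/(1+0.0791)^2 = 7.4230

€7.42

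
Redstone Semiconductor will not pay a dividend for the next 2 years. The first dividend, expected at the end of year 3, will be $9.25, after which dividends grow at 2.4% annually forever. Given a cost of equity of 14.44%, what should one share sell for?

Deferred-dividend DDM. At t=2 the remaining stream is a growing perpetuity with first payment D_3 = 9.25.
V_2 = D_3/(r−g) = 9.25/(0.1444−0.024) = 76.8272
P₀ = V_2/(1+r)^2 = 76.8272/(1+0.1444)^2 = 58.6624

$58.66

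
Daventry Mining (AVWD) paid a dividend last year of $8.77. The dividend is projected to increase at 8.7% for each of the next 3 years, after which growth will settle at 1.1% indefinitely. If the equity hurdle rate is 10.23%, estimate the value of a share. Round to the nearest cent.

Two-stage DDM. Project D₁…D_3 at 0.087, terminal growth 0.011, discount at r = 0.1023.
D_1 = 9.5330
D_2 = 10.3624
D_3 = 11.2639
Terminal value at t=3: TV = D_4/(r−g) = 11.3878/(0.1023−0.011) = 124.7293
P₀ = 9.5330/(1+0.1023)^1 + 10.3624/(1+0.1023)^2 + 11.2639/(1+0.1023)^3 + 124.7293/(1+0.1023)^3 = 118.7120

$118.71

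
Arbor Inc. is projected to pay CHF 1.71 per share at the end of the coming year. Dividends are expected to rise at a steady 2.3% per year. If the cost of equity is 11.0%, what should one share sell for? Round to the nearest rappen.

CHF 19.66

Gordon growth model: P₀ = D₁/(r − g), with D₁ = 1.71 given directly.
P₀ = 1.7100 / (0.11 − 0.023) = 1.7100 / 0.087 = 19.6552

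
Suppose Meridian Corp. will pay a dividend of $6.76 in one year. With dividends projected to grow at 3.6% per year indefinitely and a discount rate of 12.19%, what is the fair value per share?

$78.70

Gordon growth model: P₀ = D₁/(r − g), with D₁ = 6.76 given directly.
P₀ = 6.7600 / (0.1219 − 0.036) = 6.7600 / 0.0859 = 78.6962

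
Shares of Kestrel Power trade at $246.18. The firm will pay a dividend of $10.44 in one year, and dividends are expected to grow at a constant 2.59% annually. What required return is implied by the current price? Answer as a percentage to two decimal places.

Rearranging the constant-growth DDM: r = D₁/P₀ + g.
r = 10.4400 / 246.18 + 0.0259 = 0.04241 + 0.0259 = 0.06831

6.83%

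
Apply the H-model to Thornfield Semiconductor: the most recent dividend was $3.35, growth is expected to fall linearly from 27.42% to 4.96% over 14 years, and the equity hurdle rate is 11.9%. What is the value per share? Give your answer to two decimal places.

H-model: P₀ = D₀[(1+g_L) + H(g_S−g_L)]/(r−g_L), with H = 14/2 = 7.
P₀ = 3.35 × [(1+0.0496) + 7×(0.2742−0.0496)] / (0.119−0.0496)
   = 3.35 × 2.6218 / 0.0694 = 126.5566

$126.56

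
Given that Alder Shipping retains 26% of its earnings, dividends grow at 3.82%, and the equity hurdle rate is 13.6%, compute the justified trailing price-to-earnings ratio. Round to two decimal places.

Payout ratio b = 1 − 0.26 = 0.74.
Justified trailing P/E = b(1+g)/(r−g) = 0.74×(1+0.0382)/(0.136−0.0382) = 7.8555

7.86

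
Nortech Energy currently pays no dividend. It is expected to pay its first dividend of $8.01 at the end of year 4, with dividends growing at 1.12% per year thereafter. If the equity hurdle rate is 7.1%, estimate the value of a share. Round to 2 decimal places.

Deferred-dividend DDM. At t=3 the remaining stream is a growing perpetuity with first payment D_4 = 8.01.
V_3 = D_4/(r−g) = 8.01/(0.071−0.0112) = 133.9465
P₀ = V_3/(1+r)^3 = 133.9465/(1+0.071)^3 = 109.0342

$109.03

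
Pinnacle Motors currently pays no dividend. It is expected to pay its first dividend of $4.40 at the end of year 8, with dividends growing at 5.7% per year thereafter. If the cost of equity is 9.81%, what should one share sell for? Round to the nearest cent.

$55.61

Deferred-dividend DDM. At t=7 the remaining stream is a growing perpetuity with first payment D_8 = 4.40.
V_7 = D_8/(r−g) = 4.40/(0.0981−0.057) = 107.0560
P₀ = V_7/(1+r)^7 = 107.0560/(1+0.0981)^7 = 55.6055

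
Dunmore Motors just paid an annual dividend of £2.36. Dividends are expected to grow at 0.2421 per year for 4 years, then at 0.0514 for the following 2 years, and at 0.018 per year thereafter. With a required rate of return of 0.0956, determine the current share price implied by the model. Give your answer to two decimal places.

Three-stage DDM. Project D₁…D_6; terminal Gordon value at t=6 with g = 0.018; discount at r = 0.0956.
D_1 = 2.9314
D_2 = 3.6410
D_3 = 4.5225
D_4 = 5.6174
D_5 = 5.9062
D_6 = 6.2098
TV_6 = 6.3215/(0.0956−0.018) = 81.4630
P₀ = Σ Dₜ/(1+r)ᵗ + TV_6/(1+r)^6 = 67.4817

£67.48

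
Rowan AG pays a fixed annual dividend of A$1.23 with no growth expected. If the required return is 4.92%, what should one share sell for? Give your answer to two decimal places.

A$25.00

Zero-growth DDM (perpetuity): P₀ = D/r = 1.23 / 0.0492 = 25.0000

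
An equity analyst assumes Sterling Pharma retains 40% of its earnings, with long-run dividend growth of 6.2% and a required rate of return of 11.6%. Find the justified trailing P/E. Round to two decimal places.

Payout ratio b = 1 − 0.40 = 0.60.
Justified trailing P/E = b(1+g)/(r−g) = 0.60×(1+0.062)/(0.116−0.062) = 11.8000

11.80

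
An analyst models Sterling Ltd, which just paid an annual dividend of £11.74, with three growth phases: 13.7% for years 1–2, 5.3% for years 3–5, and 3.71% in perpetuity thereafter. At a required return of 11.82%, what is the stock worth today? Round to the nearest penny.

Three-stage DDM. Project D₁…D_5; terminal Gordon value at t=5 with g = 0.0371; discount at r = 0.1182.
D_1 = 13.3484
D_2 = 15.1771
D_3 = 15.9815
D_4 = 16.8285
D_5 = 17.7204
TV_5 = 18.3779/(0.1182−0.0371) = 226.6073
P₀ = Σ Dₜ/(1+r)ᵗ + TV_5/(1+r)^5 = 186.0272

£186.03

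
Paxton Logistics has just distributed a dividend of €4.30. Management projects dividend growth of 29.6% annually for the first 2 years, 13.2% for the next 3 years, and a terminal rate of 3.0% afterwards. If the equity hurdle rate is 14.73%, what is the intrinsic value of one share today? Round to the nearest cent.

€72.65

Three-stage DDM. Project D₁…D_5; terminal Gordon value at t=5 with g = 0.03; discount at r = 0.1473.
D_1 = 5.5728
D_2 = 7.2223
D_3 = 8.1757
D_4 = 9.2549
D_5 = 10.4765
TV_5 = 10.7908/(0.1473−0.03) = 91.9935
P₀ = Σ Dₜ/(1+r)ᵗ + TV_5/(1+r)^5 = 72.6474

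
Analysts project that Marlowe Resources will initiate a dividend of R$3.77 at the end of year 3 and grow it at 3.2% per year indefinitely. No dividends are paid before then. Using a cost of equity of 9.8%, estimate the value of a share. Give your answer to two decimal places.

R$47.38

Deferred-dividend DDM. At t=2 the remaining stream is a growing perpetuity with first payment D_3 = 3.77.
V_2 = D_3/(r−g) = 3.77/(0.098−0.032) = 57.1212
P₀ = V_2/(1+r)^2 = 57.1212/(1+0.098)^2 = 47.3797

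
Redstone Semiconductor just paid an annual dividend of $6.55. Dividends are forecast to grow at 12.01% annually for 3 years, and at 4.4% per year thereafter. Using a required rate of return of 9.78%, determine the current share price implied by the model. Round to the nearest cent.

$155.47

Two-stage DDM. Project D₁…D_3 at 0.1201, terminal growth 0.044, discount at r = 0.0978.
D_1 = 7.3367
D_2 = 8.2178
D_3 = 9.2047
Terminal value at t=3: TV = D_4/(r−g) = 9.6098/(0.0978−0.044) = 178.6199
P₀ = 7.3367/(1+0.0978)^1 + 8.2178/(1+0.0978)^2 + 9.2047/(1+0.0978)^3 + 178.6199/(1+0.0978)^3 = 155.4674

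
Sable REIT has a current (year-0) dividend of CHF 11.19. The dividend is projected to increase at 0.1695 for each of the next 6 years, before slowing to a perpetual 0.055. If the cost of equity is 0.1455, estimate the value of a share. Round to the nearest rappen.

CHF 219.97

Two-stage DDM. Project D₁…D_6 at 0.1695, terminal growth 0.055, discount at r = 0.1455.
D_1 = 13.0867
D_2 = 15.3049
D_3 = 17.8991
D_4 = 20.9330
D_5 = 24.4811
D_6 = 28.6307
Terminal value at t=6: TV = D_7/(r−g) = 30.2054/(0.1455−0.055) = 333.7608
P₀ = 13.0867/(1+0.1455)^1 + 15.3049/(1+0.1455)^2 + 17.8991/(1+0.1455)^3 + 20.9330/(1+0.1455)^4 + 24.4811/(1+0.1455)^5 + 28.6307/(1+0.1455)^6 + 333.7608/(1+0.1455)^6 = 219.9676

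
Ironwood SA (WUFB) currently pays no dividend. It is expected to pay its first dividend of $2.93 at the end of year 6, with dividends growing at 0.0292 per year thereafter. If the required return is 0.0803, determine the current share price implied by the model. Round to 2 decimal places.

Deferred-dividend DDM. At t=5 the remaining stream is a growing perpetuity with first payment D_6 = 2.93.
V_5 = D_6/(r−g) = 2.93/(0.0803−0.0292) = 57.3386
P₀ = V_5/(1+r)^5 = 57.3386/(1+0.0803)^5 = 38.9695

$38.97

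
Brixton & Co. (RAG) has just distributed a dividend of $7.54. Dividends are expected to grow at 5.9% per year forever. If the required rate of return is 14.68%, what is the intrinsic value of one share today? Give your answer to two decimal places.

$90.94

Gordon growth model: P₀ = D₁/(r − g). D₁ = 7.54 × (1 + 0.059) = 7.9849.
P₀ = 7.9849 / (0.1468 − 0.059) = 7.9849 / 0.0878 = 90.9437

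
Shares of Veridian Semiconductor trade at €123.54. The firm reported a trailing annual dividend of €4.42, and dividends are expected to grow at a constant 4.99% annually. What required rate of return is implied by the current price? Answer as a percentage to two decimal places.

Rearranging the constant-growth DDM: r = D₁/P₀ + g.
D₁ = 4.42 × (1 + 0.0499) = 4.6406.
r = 4.6406 / 123.54 + 0.0499 = 0.03756 + 0.0499 = 0.08746

8.75%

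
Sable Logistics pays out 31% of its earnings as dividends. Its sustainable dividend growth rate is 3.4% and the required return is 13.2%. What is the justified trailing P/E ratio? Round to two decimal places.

3.27

Justified trailing P/E = b(1+g)/(r−g) = 0.31×(1+0.034)/(0.132−0.034) = 3.2708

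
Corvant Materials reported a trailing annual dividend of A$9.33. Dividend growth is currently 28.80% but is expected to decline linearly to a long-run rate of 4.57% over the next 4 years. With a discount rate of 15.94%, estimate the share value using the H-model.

A$125.57

H-model: P₀ = D₀[(1+g_L) + H(g_S−g_L)]/(r−g_L), with H = 4/2 = 2.
P₀ = 9.33 × [(1+0.0457) + 2×(0.288−0.0457)] / (0.1594−0.0457)
   = 9.33 × 1.5303 / 0.1137 = 125.5734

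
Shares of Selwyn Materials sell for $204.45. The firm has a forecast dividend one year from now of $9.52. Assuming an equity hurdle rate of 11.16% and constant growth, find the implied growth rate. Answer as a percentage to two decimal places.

6.50%

From P₀ = D₁/(r − g), the implied growth is g = r − D₁/P₀.
g = 0.1116 − 9.52/204.45 = 0.1116 − 0.04656 = 0.06504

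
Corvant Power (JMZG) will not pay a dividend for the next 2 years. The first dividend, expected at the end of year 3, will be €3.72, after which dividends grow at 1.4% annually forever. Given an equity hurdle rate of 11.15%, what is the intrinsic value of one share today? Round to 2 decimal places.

Deferred-dividend DDM. At t=2 the remaining stream is a growing perpetuity with first payment D_3 = 3.72.
V_2 = D_3/(r−g) = 3.72/(0.1115−0.014) = 38.1538
P₀ = V_2/(1+r)^2 = 38.1538/(1+0.1115)^2 = 30.8830

€30.88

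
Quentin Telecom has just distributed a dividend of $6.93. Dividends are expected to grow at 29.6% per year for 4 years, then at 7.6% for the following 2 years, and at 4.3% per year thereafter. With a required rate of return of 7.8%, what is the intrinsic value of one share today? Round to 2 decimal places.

$503.55

Three-stage DDM. Project D₁…D_6; terminal Gordon value at t=6 with g = 0.043; discount at r = 0.078.
D_1 = 8.9813
D_2 = 11.6397
D_3 = 15.0851
D_4 = 19.5503
D_5 = 21.0361
D_6 = 22.6349
TV_6 = 23.6082/(0.078−0.043) = 674.5188
P₀ = Σ Dₜ/(1+r)ᵗ + TV_6/(1+r)^6 = 503.5549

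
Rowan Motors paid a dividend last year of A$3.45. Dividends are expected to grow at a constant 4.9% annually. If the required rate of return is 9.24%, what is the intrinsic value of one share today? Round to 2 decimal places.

A$83.39

Gordon growth model: P₀ = D₁/(r − g). D₁ = 3.45 × (1 + 0.049) = 3.6191.
P₀ = 3.6191 / (0.0924 − 0.049) = 3.6191 / 0.0434 = 83.3882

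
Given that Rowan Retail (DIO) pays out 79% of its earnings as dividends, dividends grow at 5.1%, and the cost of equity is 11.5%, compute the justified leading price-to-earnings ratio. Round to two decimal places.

Justified leading P/E = b/(r−g) = 0.79/(0.115−0.051) = 12.3438

12.34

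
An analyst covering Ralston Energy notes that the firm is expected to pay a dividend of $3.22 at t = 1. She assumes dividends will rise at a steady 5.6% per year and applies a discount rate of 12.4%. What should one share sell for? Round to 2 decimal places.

Gordon growth model: P₀ = D₁/(r − g), with D₁ = 3.22 given directly.
P₀ = 3.2200 / (0.124 − 0.056) = 3.2200 / 0.068 = 47.3529

$47.35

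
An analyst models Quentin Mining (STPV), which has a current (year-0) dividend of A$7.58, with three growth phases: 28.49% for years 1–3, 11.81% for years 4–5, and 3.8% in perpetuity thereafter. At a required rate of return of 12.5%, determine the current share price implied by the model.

Three-stage DDM. Project D₁…D_5; terminal Gordon value at t=5 with g = 0.038; discount at r = 0.125.
D_1 = 9.7395
D_2 = 12.5143
D_3 = 16.0797
D_4 = 17.9787
D_5 = 20.1020
TV_5 = 20.8658/(0.125−0.038) = 239.8372
P₀ = Σ Dₜ/(1+r)ᵗ + TV_5/(1+r)^5 = 185.3103

A$185.31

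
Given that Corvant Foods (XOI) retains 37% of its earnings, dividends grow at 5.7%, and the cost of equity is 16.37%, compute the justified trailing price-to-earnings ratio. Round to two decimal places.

6.24

Payout ratio b = 1 − 0.37 = 0.63.
Justified trailing P/E = b(1+g)/(r−g) = 0.63×(1+0.057)/(0.1637−0.057) = 6.2410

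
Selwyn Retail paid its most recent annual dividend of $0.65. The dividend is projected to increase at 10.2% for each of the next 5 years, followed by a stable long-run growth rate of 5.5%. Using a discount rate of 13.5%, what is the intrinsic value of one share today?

Two-stage DDM. Project D₁…D_5 at 0.102, terminal growth 0.055, discount at r = 0.135.
D_1 = 0.7163
D_2 = 0.7894
D_3 = 0.8699
D_4 = 0.9586
D_5 = 1.0564
Terminal value at t=5: TV = D_6/(r−g) = 1.1145/(0.135−0.055) = 13.9310
P₀ = 0.7163/(1+0.135)^1 + 0.7894/(1+0.135)^2 + 0.8699/(1+0.135)^3 + 0.9586/(1+0.135)^4 + 1.0564/(1+0.135)^5 + 13.9310/(1+0.135)^5 = 10.3734

$10.37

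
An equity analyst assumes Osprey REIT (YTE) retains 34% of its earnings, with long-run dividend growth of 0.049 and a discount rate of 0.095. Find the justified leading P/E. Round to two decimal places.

14.35

Payout ratio b = 1 − 0.34 = 0.66.
Justified leading P/E = b/(r−g) = 0.66/(0.095−0.049) = 14.3478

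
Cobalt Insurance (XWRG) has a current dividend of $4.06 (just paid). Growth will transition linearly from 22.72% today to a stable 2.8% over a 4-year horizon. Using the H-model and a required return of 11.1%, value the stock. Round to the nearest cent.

$69.77

H-model: P₀ = D₀[(1+g_L) + H(g_S−g_L)]/(r−g_L), with H = 4/2 = 2.
P₀ = 4.06 × [(1+0.028) + 2×(0.2272−0.028)] / (0.111−0.028)
   = 4.06 × 1.4264 / 0.083 = 69.7733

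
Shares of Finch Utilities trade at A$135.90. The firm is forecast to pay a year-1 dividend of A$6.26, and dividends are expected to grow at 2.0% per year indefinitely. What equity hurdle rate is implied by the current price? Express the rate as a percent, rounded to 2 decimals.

6.61%

Rearranging the constant-growth DDM: r = D₁/P₀ + g.
r = 6.2600 / 135.90 + 0.02 = 0.04606 + 0.02 = 0.06606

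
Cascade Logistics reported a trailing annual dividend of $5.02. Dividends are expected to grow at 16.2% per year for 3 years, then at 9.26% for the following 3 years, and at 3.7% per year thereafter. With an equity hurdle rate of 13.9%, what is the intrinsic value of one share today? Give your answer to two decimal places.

$78.23

Three-stage DDM. Project D₁…D_6; terminal Gordon value at t=6 with g = 0.037; discount at r = 0.139.
D_1 = 5.8332
D_2 = 6.7782
D_3 = 7.8763
D_4 = 8.6056
D_5 = 9.4025
D_6 = 10.2732
TV_6 = 10.6533/(0.139−0.037) = 104.4442
P₀ = Σ Dₜ/(1+r)ᵗ + TV_6/(1+r)^6 = 78.2341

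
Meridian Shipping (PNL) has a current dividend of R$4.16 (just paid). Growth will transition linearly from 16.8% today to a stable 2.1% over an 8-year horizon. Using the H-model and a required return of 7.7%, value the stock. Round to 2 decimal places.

H-model: P₀ = D₀[(1+g_L) + H(g_S−g_L)]/(r−g_L), with H = 8/2 = 4.
P₀ = 4.16 × [(1+0.021) + 4×(0.168−0.021)] / (0.077−0.021)
   = 4.16 × 1.6090 / 0.056 = 119.5257

R$119.53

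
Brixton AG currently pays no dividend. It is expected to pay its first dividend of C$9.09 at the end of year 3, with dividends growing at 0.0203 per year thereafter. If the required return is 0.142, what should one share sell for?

C$57.27

Deferred-dividend DDM. At t=2 the remaining stream is a growing perpetuity with first payment D_3 = 9.09.
V_2 = D_3/(r−g) = 9.09/(0.142−0.0203) = 74.6919
P₀ = V_2/(1+r)^2 = 74.6919/(1+0.142)^2 = 57.2718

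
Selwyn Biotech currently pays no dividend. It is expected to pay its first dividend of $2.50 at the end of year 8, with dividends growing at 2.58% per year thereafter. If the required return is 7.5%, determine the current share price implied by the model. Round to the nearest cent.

$30.63

Deferred-dividend DDM. At t=7 the remaining stream is a growing perpetuity with first payment D_8 = 2.50.
V_7 = D_8/(r−g) = 2.50/(0.075−0.0258) = 50.8130
P₀ = V_7/(1+r)^7 = 50.8130/(1+0.075)^7 = 30.6278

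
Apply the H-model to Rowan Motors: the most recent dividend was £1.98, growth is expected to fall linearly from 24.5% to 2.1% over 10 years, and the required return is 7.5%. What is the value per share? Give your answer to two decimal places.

£78.50

H-model: P₀ = D₀[(1+g_L) + H(g_S−g_L)]/(r−g_L), with H = 10/2 = 5.
P₀ = 1.98 × [(1+0.021) + 5×(0.245−0.021)] / (0.075−0.021)
   = 1.98 × 2.1410 / 0.054 = 78.5033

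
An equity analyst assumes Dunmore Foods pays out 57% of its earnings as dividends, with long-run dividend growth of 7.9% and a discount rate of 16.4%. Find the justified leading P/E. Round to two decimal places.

6.71

Justified leading P/E = b/(r−g) = 0.57/(0.164−0.079) = 6.7059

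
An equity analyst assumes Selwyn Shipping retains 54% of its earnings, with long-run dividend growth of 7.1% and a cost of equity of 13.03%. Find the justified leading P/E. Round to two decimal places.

7.76

Payout ratio b = 1 − 0.54 = 0.46.
Justified leading P/E = b/(r−g) = 0.46/(0.1303−0.071) = 7.7572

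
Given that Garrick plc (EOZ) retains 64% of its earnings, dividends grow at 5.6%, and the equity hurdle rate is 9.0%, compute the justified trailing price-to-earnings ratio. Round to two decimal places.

11.18

Payout ratio b = 1 − 0.64 = 0.36.
Justified trailing P/E = b(1+g)/(r−g) = 0.36×(1+0.056)/(0.09−0.056) = 11.1812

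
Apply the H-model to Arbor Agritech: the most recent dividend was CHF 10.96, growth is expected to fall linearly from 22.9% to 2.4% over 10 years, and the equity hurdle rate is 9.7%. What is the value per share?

H-model: P₀ = D₀[(1+g_L) + H(g_S−g_L)]/(r−g_L), with H = 10/2 = 5.
P₀ = 10.96 × [(1+0.024) + 5×(0.229−0.024)] / (0.097−0.024)
   = 10.96 × 2.0490 / 0.073 = 307.6307

CHF 307.63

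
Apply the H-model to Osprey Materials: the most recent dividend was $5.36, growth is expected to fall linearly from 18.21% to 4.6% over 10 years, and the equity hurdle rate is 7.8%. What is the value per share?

H-model: P₀ = D₀[(1+g_L) + H(g_S−g_L)]/(r−g_L), with H = 10/2 = 5.
P₀ = 5.36 × [(1+0.046) + 5×(0.1821−0.046)] / (0.078−0.046)
   = 5.36 × 1.7265 / 0.032 = 289.1888

$289.19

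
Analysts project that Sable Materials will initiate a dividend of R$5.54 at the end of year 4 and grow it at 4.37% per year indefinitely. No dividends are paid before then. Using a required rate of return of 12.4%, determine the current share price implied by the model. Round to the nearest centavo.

Deferred-dividend DDM. At t=3 the remaining stream is a growing perpetuity with first payment D_4 = 5.54.
V_3 = D_4/(r−g) = 5.54/(0.124−0.0437) = 68.9913
P₀ = V_3/(1+r)^3 = 68.9913/(1+0.124)^3 = 48.5842

R$48.58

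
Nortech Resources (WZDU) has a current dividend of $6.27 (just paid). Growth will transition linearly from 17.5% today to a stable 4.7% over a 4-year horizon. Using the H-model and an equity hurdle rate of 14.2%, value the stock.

H-model: P₀ = D₀[(1+g_L) + H(g_S−g_L)]/(r−g_L), with H = 4/2 = 2.
P₀ = 6.27 × [(1+0.047) + 2×(0.175−0.047)] / (0.142−0.047)
   = 6.27 × 1.3030 / 0.095 = 85.9980

$86.00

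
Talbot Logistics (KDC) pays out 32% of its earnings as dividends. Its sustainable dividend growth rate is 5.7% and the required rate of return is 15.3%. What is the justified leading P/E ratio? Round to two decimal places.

Justified leading P/E = b/(r−g) = 0.32/(0.153−0.057) = 3.3333

3.33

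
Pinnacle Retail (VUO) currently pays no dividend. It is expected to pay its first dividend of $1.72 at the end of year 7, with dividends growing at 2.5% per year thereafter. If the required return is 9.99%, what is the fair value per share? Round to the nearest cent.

$12.97

Deferred-dividend DDM. At t=6 the remaining stream is a growing perpetuity with first payment D_7 = 1.72.
V_6 = D_7/(r−g) = 1.72/(0.0999−0.025) = 22.9640
P₀ = V_6/(1+r)^6 = 22.9640/(1+0.0999)^6 = 12.9696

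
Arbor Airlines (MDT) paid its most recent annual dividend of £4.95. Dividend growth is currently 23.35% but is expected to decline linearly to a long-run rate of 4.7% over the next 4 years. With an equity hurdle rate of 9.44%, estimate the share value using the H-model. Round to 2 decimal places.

£148.29

H-model: P₀ = D₀[(1+g_L) + H(g_S−g_L)]/(r−g_L), with H = 4/2 = 2.
P₀ = 4.95 × [(1+0.047) + 2×(0.2335−0.047)] / (0.0944−0.047)
   = 4.95 × 1.4200 / 0.0474 = 148.2911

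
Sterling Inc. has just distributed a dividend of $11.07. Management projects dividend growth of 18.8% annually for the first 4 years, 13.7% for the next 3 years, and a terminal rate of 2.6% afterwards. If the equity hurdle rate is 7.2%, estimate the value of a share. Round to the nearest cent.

$558.39

Three-stage DDM. Project D₁…D_7; terminal Gordon value at t=7 with g = 0.026; discount at r = 0.072.
D_1 = 13.1512
D_2 = 15.6236
D_3 = 18.5608
D_4 = 22.0502
D_5 = 25.0711
D_6 = 28.5059
D_7 = 32.4112
TV_7 = 33.2539/(0.072−0.026) = 722.9101
P₀ = Σ Dₜ/(1+r)ᵗ + TV_7/(1+r)^7 = 558.3863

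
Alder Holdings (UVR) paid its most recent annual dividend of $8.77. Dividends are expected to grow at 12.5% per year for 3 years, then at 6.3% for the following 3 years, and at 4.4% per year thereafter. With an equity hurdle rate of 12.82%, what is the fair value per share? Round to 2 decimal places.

Three-stage DDM. Project D₁…D_6; terminal Gordon value at t=6 with g = 0.044; discount at r = 0.1282.
D_1 = 9.8662
D_2 = 11.0995
D_3 = 12.4870
D_4 = 13.2737
D_5 = 14.1099
D_6 = 14.9988
TV_6 = 15.6588/(0.1282−0.044) = 185.9711
P₀ = Σ Dₜ/(1+r)ᵗ + TV_6/(1+r)^6 = 139.5310

$139.53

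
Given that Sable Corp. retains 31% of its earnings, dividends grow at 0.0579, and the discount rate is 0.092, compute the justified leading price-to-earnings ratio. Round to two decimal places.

20.23

Payout ratio b = 1 − 0.31 = 0.69.
Justified leading P/E = b/(r−g) = 0.69/(0.092−0.0579) = 20.2346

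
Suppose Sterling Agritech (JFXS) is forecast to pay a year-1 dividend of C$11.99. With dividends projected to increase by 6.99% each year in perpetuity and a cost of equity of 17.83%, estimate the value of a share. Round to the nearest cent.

Gordon growth model: P₀ = D₁/(r − g), with D₁ = 11.99 given directly.
P₀ = 11.9900 / (0.1783 − 0.0699) = 11.9900 / 0.1084 = 110.6089

C$110.61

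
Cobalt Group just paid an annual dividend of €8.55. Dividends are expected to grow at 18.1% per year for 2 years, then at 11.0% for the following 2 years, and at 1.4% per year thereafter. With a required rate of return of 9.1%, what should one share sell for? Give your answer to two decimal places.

Three-stage DDM. Project D₁…D_4; terminal Gordon value at t=4 with g = 0.014; discount at r = 0.091.
D_1 = 10.0976
D_2 = 11.9252
D_3 = 13.2370
D_4 = 14.6930
TV_4 = 14.8987/(0.091−0.014) = 193.4903
P₀ = Σ Dₜ/(1+r)ᵗ + TV_4/(1+r)^4 = 176.4097

€176.41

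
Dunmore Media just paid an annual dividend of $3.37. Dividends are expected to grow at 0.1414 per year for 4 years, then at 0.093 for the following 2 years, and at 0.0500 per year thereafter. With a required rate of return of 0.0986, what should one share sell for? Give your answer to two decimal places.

Three-stage DDM. Project D₁…D_6; terminal Gordon value at t=6 with g = 0.05; discount at r = 0.0986.
D_1 = 3.8465
D_2 = 4.3904
D_3 = 5.0112
D_4 = 5.7198
D_5 = 6.2517
D_6 = 6.8332
TV_6 = 7.1748/(0.0986−0.05) = 147.6300
P₀ = Σ Dₜ/(1+r)ᵗ + TV_6/(1+r)^6 = 106.6109

$106.61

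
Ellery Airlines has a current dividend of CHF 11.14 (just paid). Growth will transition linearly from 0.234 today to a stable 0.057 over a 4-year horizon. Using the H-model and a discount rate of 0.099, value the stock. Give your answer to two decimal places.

H-model: P₀ = D₀[(1+g_L) + H(g_S−g_L)]/(r−g_L), with H = 4/2 = 2.
P₀ = 11.14 × [(1+0.057) + 2×(0.234−0.057)] / (0.099−0.057)
   = 11.14 × 1.4110 / 0.042 = 374.2510

CHF 374.25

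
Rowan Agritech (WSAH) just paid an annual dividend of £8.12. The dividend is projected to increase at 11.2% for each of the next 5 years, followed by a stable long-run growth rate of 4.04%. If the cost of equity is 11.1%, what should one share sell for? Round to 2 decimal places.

£160.91

Two-stage DDM. Project D₁…D_5 at 0.112, terminal growth 0.0404, discount at r = 0.111.
D_1 = 9.0294
D_2 = 10.0407
D_3 = 11.1653
D_4 = 12.4158
D_5 = 13.8064
Terminal value at t=5: TV = D_6/(r−g) = 14.3642/(0.111−0.0404) = 203.4584
P₀ = 9.0294/(1+0.111)^1 + 10.0407/(1+0.111)^2 + 11.1653/(1+0.111)^3 + 12.4158/(1+0.111)^4 + 13.8064/(1+0.111)^5 + 203.4584/(1+0.111)^5 = 160.9100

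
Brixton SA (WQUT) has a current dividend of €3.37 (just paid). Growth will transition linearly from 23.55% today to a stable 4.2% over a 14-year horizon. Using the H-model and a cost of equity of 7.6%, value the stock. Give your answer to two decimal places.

€237.54

H-model: P₀ = D₀[(1+g_L) + H(g_S−g_L)]/(r−g_L), with H = 14/2 = 7.
P₀ = 3.37 × [(1+0.042) + 7×(0.2355−0.042)] / (0.076−0.042)
   = 3.37 × 2.3965 / 0.034 = 237.5354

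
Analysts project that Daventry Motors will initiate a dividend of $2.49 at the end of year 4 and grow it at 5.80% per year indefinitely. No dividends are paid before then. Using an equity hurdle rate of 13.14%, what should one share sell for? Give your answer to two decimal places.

$23.42

Deferred-dividend DDM. At t=3 the remaining stream is a growing perpetuity with first payment D_4 = 2.49.
V_3 = D_4/(r−g) = 2.49/(0.1314−0.058) = 33.9237
P₀ = V_3/(1+r)^3 = 33.9237/(1+0.1314)^3 = 23.4237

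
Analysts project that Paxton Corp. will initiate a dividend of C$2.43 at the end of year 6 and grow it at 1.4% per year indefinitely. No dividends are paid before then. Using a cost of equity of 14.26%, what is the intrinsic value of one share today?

C$9.70

Deferred-dividend DDM. At t=5 the remaining stream is a growing perpetuity with first payment D_6 = 2.43.
V_5 = D_6/(r−g) = 2.43/(0.1426−0.014) = 18.8958
P₀ = V_5/(1+r)^5 = 18.8958/(1+0.1426)^5 = 9.7027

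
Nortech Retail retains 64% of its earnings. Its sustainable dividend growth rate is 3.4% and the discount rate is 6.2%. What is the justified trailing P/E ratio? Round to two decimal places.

13.29

Payout ratio b = 1 − 0.64 = 0.36.
Justified trailing P/E = b(1+g)/(r−g) = 0.36×(1+0.034)/(0.062−0.034) = 13.2943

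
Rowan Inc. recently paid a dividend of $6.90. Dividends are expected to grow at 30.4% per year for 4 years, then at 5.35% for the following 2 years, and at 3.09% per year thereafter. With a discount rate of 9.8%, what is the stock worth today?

Three-stage DDM. Project D₁…D_6; terminal Gordon value at t=6 with g = 0.0309; discount at r = 0.098.
D_1 = 8.9976
D_2 = 11.7329
D_3 = 15.2997
D_4 = 19.9508
D_5 = 21.0181
D_6 = 22.1426
TV_6 = 22.8268/(0.098−0.0309) = 340.1908
P₀ = Σ Dₜ/(1+r)ᵗ + TV_6/(1+r)^6 = 263.1536

$263.15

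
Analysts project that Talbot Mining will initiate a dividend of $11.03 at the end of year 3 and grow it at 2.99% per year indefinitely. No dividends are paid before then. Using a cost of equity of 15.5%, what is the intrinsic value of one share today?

Deferred-dividend DDM. At t=2 the remaining stream is a growing perpetuity with first payment D_3 = 11.03.
V_2 = D_3/(r−g) = 11.03/(0.155−0.0299) = 88.1695
P₀ = V_2/(1+r)^2 = 88.1695/(1+0.155)^2 = 66.0928

$66.09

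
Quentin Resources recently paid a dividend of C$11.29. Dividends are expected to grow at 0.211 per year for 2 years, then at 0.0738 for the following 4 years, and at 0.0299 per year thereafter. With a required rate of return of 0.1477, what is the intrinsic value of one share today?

C$151.38

Three-stage DDM. Project D₁…D_6; terminal Gordon value at t=6 with g = 0.0299; discount at r = 0.1477.
D_1 = 13.6722
D_2 = 16.5570
D_3 = 17.7789
D_4 = 19.0910
D_5 = 20.4999
D_6 = 22.0128
TV_6 = 22.6710/(0.1477−0.0299) = 192.4534
P₀ = Σ Dₜ/(1+r)ᵗ + TV_6/(1+r)^6 = 151.3806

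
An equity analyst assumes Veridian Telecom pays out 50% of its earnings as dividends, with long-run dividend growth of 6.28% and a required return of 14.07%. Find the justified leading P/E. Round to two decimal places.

Justified leading P/E = b/(r−g) = 0.50/(0.1407−0.0628) = 6.4185

6.42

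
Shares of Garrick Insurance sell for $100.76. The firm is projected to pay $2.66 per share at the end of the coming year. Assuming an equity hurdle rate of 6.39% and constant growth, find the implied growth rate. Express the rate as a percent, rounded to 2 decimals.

From P₀ = D₁/(r − g), the implied growth is g = r − D₁/P₀.
g = 0.0639 − 2.66/100.76 = 0.0639 − 0.02640 = 0.03750

3.75%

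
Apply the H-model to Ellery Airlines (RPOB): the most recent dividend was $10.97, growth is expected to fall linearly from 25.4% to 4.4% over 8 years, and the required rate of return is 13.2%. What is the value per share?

$234.86

H-model: P₀ = D₀[(1+g_L) + H(g_S−g_L)]/(r−g_L), with H = 8/2 = 4.
P₀ = 10.97 × [(1+0.044) + 4×(0.254−0.044)] / (0.132−0.044)
   = 10.97 × 1.8840 / 0.088 = 234.8577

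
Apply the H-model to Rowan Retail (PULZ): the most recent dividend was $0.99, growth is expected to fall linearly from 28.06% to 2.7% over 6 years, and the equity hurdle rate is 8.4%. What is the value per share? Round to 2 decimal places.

$31.05

H-model: P₀ = D₀[(1+g_L) + H(g_S−g_L)]/(r−g_L), with H = 6/2 = 3.
P₀ = 0.99 × [(1+0.027) + 3×(0.2806−0.027)] / (0.084−0.027)
   = 0.99 × 1.7878 / 0.057 = 31.0513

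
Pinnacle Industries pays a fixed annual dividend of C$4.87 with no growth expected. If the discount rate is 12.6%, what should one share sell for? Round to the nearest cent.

C$38.65

Zero-growth DDM (perpetuity): P₀ = D/r = 4.87 / 0.126 = 38.6508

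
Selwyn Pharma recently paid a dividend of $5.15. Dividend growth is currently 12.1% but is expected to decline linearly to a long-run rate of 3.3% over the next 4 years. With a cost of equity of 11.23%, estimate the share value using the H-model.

H-model: P₀ = D₀[(1+g_L) + H(g_S−g_L)]/(r−g_L), with H = 4/2 = 2.
P₀ = 5.15 × [(1+0.033) + 2×(0.121−0.033)] / (0.1123−0.033)
   = 5.15 × 1.2090 / 0.0793 = 78.5164

$78.52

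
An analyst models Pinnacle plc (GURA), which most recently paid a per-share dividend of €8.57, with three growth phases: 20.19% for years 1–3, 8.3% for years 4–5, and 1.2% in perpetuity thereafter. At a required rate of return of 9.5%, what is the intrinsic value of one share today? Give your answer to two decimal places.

Three-stage DDM. Project D₁…D_5; terminal Gordon value at t=5 with g = 0.012; discount at r = 0.095.
D_1 = 10.3003
D_2 = 12.3799
D_3 = 14.8794
D_4 = 16.1144
D_5 = 17.4519
TV_5 = 17.6613/(0.095−0.012) = 212.7870
P₀ = Σ Dₜ/(1+r)ᵗ + TV_5/(1+r)^5 = 188.5275

€188.53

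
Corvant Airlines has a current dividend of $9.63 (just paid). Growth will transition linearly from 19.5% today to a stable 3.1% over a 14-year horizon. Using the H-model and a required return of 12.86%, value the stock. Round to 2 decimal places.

$215.00

H-model: P₀ = D₀[(1+g_L) + H(g_S−g_L)]/(r−g_L), with H = 14/2 = 7.
P₀ = 9.63 × [(1+0.031) + 7×(0.195−0.031)] / (0.1286−0.031)
   = 9.63 × 2.1790 / 0.0976 = 214.9976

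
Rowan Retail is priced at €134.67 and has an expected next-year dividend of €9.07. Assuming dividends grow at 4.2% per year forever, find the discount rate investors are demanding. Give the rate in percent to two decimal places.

10.93%

Rearranging the constant-growth DDM: r = D₁/P₀ + g.
r = 9.0700 / 134.67 + 0.042 = 0.06735 + 0.042 = 0.10935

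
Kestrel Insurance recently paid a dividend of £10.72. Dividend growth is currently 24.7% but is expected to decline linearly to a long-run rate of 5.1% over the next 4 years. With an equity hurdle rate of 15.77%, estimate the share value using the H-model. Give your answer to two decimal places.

£144.98

H-model: P₀ = D₀[(1+g_L) + H(g_S−g_L)]/(r−g_L), with H = 4/2 = 2.
P₀ = 10.72 × [(1+0.051) + 2×(0.247−0.051)] / (0.1577−0.051)
   = 10.72 × 1.4430 / 0.1067 = 144.9762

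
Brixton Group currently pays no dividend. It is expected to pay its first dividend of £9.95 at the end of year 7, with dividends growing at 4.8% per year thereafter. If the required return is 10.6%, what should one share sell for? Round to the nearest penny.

Deferred-dividend DDM. At t=6 the remaining stream is a growing perpetuity with first payment D_7 = 9.95.
V_6 = D_7/(r−g) = 9.95/(0.106−0.048) = 171.5517
P₀ = V_6/(1+r)^6 = 171.5517/(1+0.106)^6 = 93.7269

£93.73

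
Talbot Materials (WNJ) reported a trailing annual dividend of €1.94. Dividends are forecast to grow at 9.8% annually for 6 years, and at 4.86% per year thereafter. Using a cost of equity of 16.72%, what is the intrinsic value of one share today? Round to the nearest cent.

Two-stage DDM. Project D₁…D_6 at 0.098, terminal growth 0.0486, discount at r = 0.1672.
D_1 = 2.1301
D_2 = 2.3389
D_3 = 2.5681
D_4 = 2.8198
D_5 = 3.0961
D_6 = 3.3995
Terminal value at t=6: TV = D_7/(r−g) = 3.5647/(0.1672−0.0486) = 30.0567
P₀ = 2.1301/(1+0.1672)^1 + 2.3389/(1+0.1672)^2 + 2.5681/(1+0.1672)^3 + 2.8198/(1+0.1672)^4 + 3.0961/(1+0.1672)^5 + 3.3995/(1+0.1672)^6 + 30.0567/(1+0.1672)^6 = 21.3366

€21.34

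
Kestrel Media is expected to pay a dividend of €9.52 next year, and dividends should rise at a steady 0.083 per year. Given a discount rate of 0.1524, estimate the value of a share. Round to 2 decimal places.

€137.18

Gordon growth model: P₀ = D₁/(r − g), with D₁ = 9.52 given directly.
P₀ = 9.5200 / (0.1524 − 0.083) = 9.5200 / 0.0694 = 137.1758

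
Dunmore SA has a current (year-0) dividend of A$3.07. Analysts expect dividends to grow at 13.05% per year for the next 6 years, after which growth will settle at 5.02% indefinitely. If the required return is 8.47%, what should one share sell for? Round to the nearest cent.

A$141.11

Two-stage DDM. Project D₁…D_6 at 0.1305, terminal growth 0.0502, discount at r = 0.0847.
D_1 = 3.4706
D_2 = 3.9236
D_3 = 4.4356
D_4 = 5.0144
D_5 = 5.6688
D_6 = 6.4086
Terminal value at t=6: TV = D_7/(r−g) = 6.7303/(0.0847−0.0502) = 195.0809
P₀ = 3.4706/(1+0.0847)^1 + 3.9236/(1+0.0847)^2 + 4.4356/(1+0.0847)^3 + 5.0144/(1+0.0847)^4 + 5.6688/(1+0.0847)^5 + 6.4086/(1+0.0847)^6 + 195.0809/(1+0.0847)^6 = 141.1144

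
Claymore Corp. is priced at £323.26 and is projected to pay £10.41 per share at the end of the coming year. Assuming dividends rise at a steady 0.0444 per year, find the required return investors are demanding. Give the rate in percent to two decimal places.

7.66%

Rearranging the constant-growth DDM: r = D₁/P₀ + g.
r = 10.4100 / 323.26 + 0.0444 = 0.03220 + 0.0444 = 0.07660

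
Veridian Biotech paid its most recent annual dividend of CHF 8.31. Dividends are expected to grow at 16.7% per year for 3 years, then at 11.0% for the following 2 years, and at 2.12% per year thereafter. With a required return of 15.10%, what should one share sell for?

Three-stage DDM. Project D₁…D_5; terminal Gordon value at t=5 with g = 0.0212; discount at r = 0.151.
D_1 = 9.6978
D_2 = 11.3173
D_3 = 13.2073
D_4 = 14.6601
D_5 = 16.2727
TV_5 = 16.6177/(0.151−0.0212) = 128.0253
P₀ = Σ Dₜ/(1+r)ᵗ + TV_5/(1+r)^5 = 105.4129

CHF 105.41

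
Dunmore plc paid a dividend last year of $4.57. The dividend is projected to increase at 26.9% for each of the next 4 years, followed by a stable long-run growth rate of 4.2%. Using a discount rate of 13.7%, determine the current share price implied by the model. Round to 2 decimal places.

Two-stage DDM. Project D₁…D_4 at 0.269, terminal growth 0.042, discount at r = 0.137.
D_1 = 5.7993
D_2 = 7.3593
D_3 = 9.3390
D_4 = 11.8512
Terminal value at t=4: TV = D_5/(r−g) = 12.3490/(0.137−0.042) = 129.9891
P₀ = 5.7993/(1+0.137)^1 + 7.3593/(1+0.137)^2 + 9.3390/(1+0.137)^3 + 11.8512/(1+0.137)^4 + 129.9891/(1+0.137)^4 = 102.0175

$102.02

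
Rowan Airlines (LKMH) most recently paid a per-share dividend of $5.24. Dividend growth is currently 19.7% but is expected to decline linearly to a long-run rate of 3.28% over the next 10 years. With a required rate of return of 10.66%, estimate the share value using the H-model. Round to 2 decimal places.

$131.62

H-model: P₀ = D₀[(1+g_L) + H(g_S−g_L)]/(r−g_L), with H = 10/2 = 5.
P₀ = 5.24 × [(1+0.0328) + 5×(0.197−0.0328)] / (0.1066−0.0328)
   = 5.24 × 1.8538 / 0.0738 = 131.6248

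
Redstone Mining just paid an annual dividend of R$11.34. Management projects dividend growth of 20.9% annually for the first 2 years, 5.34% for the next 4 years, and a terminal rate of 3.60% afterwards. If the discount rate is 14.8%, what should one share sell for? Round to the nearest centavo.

R$147.76

Three-stage DDM. Project D₁…D_6; terminal Gordon value at t=6 with g = 0.036; discount at r = 0.148.
D_1 = 13.7101
D_2 = 16.5755
D_3 = 17.4606
D_4 = 18.3930
D_5 = 19.3752
D_6 = 20.4098
TV_6 = 21.1446/(0.148−0.036) = 188.7907
P₀ = Σ Dₜ/(1+r)ᵗ + TV_6/(1+r)^6 = 147.7599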